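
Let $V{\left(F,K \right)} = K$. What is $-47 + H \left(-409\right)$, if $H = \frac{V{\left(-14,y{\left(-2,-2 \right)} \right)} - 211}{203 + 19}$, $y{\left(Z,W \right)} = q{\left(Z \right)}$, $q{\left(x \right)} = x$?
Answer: $\frac{25561}{74} \approx 345.42$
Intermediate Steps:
$y{\left(Z,W \right)} = Z$
$H = - \frac{71}{74}$ ($H = \frac{-2 - 211}{203 + 19} = - \frac{213}{222} = \left(-213\right) \frac{1}{222} = - \frac{71}{74} \approx -0.95946$)
$-47 + H \left(-409\right) = -47 - - \frac{29039}{74} = -47 + \frac{29039}{74} = \frac{25561}{74}$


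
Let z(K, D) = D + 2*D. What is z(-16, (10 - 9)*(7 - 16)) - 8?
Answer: -35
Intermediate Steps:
z(K, D) = 3*D
z(-16, (10 - 9)*(7 - 16)) - 8 = 3*((10 - 9)*(7 - 16)) - 8 = 3*(1*(-9)) - 8 = 3*(-9) - 8 = -27 - 8 = -35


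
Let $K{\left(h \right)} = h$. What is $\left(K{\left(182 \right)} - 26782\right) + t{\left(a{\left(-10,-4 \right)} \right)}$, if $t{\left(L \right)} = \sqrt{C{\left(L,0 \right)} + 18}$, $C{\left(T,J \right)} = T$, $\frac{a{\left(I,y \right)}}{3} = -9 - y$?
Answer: $-26600 + \sqrt{3} \approx -26598.0$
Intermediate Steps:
$a{\left(I,y \right)} = -27 - 3 y$ ($a{\left(I,y \right)} = 3 \left(-9 - y\right) = -27 - 3 y$)
$t{\left(L \right)} = \sqrt{18 + L}$ ($t{\left(L \right)} = \sqrt{L + 18} = \sqrt{18 + L}$)
$\left(K{\left(182 \right)} - 26782\right) + t{\left(a{\left(-10,-4 \right)} \right)} = \left(182 - 26782\right) + \sqrt{18 - 15} = -26600 + \sqrt{18 + \left(-27 + 12\right)} = -26600 + \sqrt{18 - 15} = -26600 + \sqrt{3}$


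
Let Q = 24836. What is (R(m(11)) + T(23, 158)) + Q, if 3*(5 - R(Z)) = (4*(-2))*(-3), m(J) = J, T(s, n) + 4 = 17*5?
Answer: 24914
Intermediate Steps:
T(s, n) = 81 (T(s, n) = -4 + 17*5 = -4 + 85 = 81)
R(Z) = -3 (R(Z) = 5 - 4*(-2)*(-3)/3 = 5 - (-8)*(-3)/3 = 5 - ⅓*24 = 5 - 8 = -3)
(R(m(11)) + T(23, 158)) + Q = (-3 + 81) + 24836 = 78 + 24836 = 24914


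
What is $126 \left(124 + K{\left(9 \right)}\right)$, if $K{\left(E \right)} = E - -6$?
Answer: $17514$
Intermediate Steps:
$K{\left(E \right)} = 6 + E$ ($K{\left(E \right)} = E + 6 = 6 + E$)
$126 \left(124 + K{\left(9 \right)}\right) = 126 \left(124 + \left(6 + 9\right)\right) = 126 \left(124 + 15\right) = 126 \cdot 139 = 17514$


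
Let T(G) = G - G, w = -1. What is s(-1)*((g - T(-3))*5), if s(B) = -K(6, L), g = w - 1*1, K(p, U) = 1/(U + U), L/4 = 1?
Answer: 5/4 ≈ 1.2500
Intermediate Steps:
L = 4 (L = 4*1 = 4)
K(p, U) = 1/(2*U)
g = -2 (g = -1 - 1*1 = -1 - 1 = -2)
T(G) = 0
s(B) = -⅛ (s(B) = -1/(2*4) = -1*⅛ = -⅛)
s(-1)*((g - T(-3))*5) = -(-2 - 1*0)*5/8 = -(-2 + 0)*5/8 = -(-1)*5/4 = -⅛*(-10) = 5/4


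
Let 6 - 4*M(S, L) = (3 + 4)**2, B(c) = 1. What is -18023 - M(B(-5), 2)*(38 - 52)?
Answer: -36347/2 ≈ -18174.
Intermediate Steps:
M(S, L) = -43/4 (M(S, L) = 3/2 - (3 + 4)**2/4 = 3/2 - 1/4*7**2 = 3/2 - 1/4*49 = 3/2 - 49/4 = -43/4)
-18023 - M(B(-5), 2)*(38 - 52) = -18023 - (-43)*(38 - 52)/4 = -18023 - (-43)*(-14)/4 = -18023 - 1*301/2 = -18023 - 301/2 = -36347/2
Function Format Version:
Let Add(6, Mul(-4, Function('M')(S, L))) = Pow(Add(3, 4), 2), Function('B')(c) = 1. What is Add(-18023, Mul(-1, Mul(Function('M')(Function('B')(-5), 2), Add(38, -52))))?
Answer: Rational(-36347, 2) ≈ -18174.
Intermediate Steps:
Function('M')(S, L) = Rational(-43, 4) (Function('M')(S, L) = Add(Rational(3, 2), Mul(Rational(-1, 4), Pow(Add(3, 4), 2))) = Add(Rational(3, 2), Mul(Rational(-1, 4), Pow(7, 2))) = Add(Rational(3, 2), Mul(Rational(-1, 4), 49)) = Add(Rational(3, 2), Rational(-49, 4)) = Rational(-43, 4))
Add(-18023, Mul(-1, Mul(Function('M')(Function('B')(-5), 2), Add(38, -52)))) = Add(-18023, Mul(-1, Mul(Rational(-43, 4), Add(38, -52)))) = Add(-18023, Mul(-1, Mul(Rational(-43, 4), -14))) = Add(-18023, Mul(-1, Rational(301, 2))) = Add(-18023, Rational(-301, 2)) = Rational(-36347, 2)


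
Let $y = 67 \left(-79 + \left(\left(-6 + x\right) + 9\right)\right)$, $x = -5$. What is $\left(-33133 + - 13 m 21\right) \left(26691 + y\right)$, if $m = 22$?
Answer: $-832251696$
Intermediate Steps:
$y = -5427$ ($y = 67 \left(-79 + \left(\left(-6 - 5\right) + 9\right)\right) = 67 \left(-79 + \left(-11 + 9\right)\right) = 67 \left(-79 - 2\right) = 67 \left(-81\right) = -5427$)
$\left(-33133 + - 13 m 21\right) \left(26691 + y\right) = \left(-33133 + \left(-13\right) 22 \cdot 21\right) \left(26691 - 5427\right) = \left(-33133 - 6006\right) 21264 = \left(-39139\right) 21264 = -832251696$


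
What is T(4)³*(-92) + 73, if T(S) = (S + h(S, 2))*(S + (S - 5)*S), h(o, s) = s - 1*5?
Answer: 73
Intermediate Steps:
h(o, s) = -5 + s (h(o, s) = s - 5 = -5 + s)
T(S) = (-3 + S)*(S + S*(-5 + S)) (T(S) = (S + (-5 + 2))*(S + (S - 5)*S) = (S - 3)*(S + (-5 + S)*S) = (-3 + S)*(S + S*(-5 + S)))
T(4)³*(-92) + 73 = (4*(12 + 4² - 7*4))³*(-92) + 73 = (4*(12 + 16 - 28))³*(-92) + 73 = (4*0)³*(-92) + 73 = 0³*(-92) + 73 = 0*(-92) + 73 = 0 + 73 = 73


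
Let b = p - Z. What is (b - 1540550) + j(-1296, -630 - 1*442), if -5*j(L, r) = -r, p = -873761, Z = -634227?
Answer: -8901492/5 ≈ -1.7803e+6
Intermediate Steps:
j(L, r) = r/5 (j(L, r) = -(-1)*r/5 = r/5)
b = -239534 (b = -873761 - 1*(-634227) = -873761 + 634227 = -239534)
(b - 1540550) + j(-1296, -630 - 1*442) = (-239534 - 1540550) + (-630 - 1*442)/5 = -1780084 + (-630 - 442)/5 = -1780084 + (1/5)*(-1072) = -1780084 - 1072/5 = -8901492/5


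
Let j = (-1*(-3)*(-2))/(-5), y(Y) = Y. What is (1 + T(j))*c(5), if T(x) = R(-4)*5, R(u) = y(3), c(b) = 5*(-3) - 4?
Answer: -304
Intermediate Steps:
c(b) = -19 (c(b) = -15 - 4 = -19)
R(u) = 3
j = 6/5 (j = (3*(-2))*(-⅕) = -6*(-⅕) = 6/5 ≈ 1.2000)
T(x) = 15 (T(x) = 3*5 = 15)
(1 + T(j))*c(5) = (1 + 15)*(-19) = 16*(-19) = -304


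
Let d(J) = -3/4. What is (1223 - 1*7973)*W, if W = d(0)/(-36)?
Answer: -1125/8 ≈ -140.63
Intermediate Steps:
d(J) = -3/4 (d(J) = -3*1/4 = -3/4)
W = 1/48 (W = -3/4/(-36) = -3/4*(-1/36) = 1/48 ≈ 0.020833)
(1223 - 1*7973)*W = (1223 - 1*7973)*(1/48) = (1223 - 7973)*(1/48) = -6750*1/48 = -1125/8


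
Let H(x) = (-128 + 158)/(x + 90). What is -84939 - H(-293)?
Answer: -17242587/203 ≈ -84939.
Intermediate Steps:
H(x) = 30/(90 + x)
-84939 - H(-293) = -84939 - 30/(90 - 293) = -84939 - 30/(-203) = -84939 - 30*(-1)/203 = -84939 - 1*(-30/203) = -84939 + 30/203 = -17242587/203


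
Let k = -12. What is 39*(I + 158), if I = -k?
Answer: 6630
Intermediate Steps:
I = 12 (I = -1*(-12) = 12)
39*(I + 158) = 39*(12 + 158) = 39*170 = 6630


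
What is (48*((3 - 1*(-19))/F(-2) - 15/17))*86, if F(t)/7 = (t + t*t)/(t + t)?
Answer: -3521184/119 ≈ -29590.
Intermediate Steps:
F(t) = 7*(t + t²)/(2*t) (F(t) = 7*((t + t*t)/(t + t)) = 7*((t + t²)/((2*t))) = 7*((t + t²)*(1/(2*t))) = 7*((t + t²)/(2*t)) = 7*(t + t²)/(2*t))
(48*((3 - 1*(-19))/F(-2) - 15/17))*86 = (48*((3 - 1*(-19))/(7/2 + (7/2)*(-2)) - 15/17))*86 = (48*((3 + 19)/(7/2 - 7) - 15*1/17))*86 = (48*(22/(-7/2) - 15/17))*86 = (48*(22*(-2/7) - 15/17))*86 = (48*(-44/7 - 15/17))*86 = (48*(-853/119))*86 = -40944/119*86 = -3521184/119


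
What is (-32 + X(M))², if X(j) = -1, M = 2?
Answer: 1089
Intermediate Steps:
(-32 + X(M))² = (-32 - 1)² = (-33)² = 1089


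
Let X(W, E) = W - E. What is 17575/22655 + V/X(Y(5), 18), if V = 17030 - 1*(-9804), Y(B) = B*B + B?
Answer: 60813517/27186 ≈ 2236.9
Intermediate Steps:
Y(B) = B + B² (Y(B) = B² + B = B + B²)
V = 26834 (V = 17030 + 9804 = 26834)
17575/22655 + V/X(Y(5), 18) = 17575/22655 + 26834/(5*(1 + 5) - 1*18) = 17575*(1/22655) + 26834/(5*6 - 18) = 3515/4531 + 26834/(30 - 18) = 3515/4531 + 26834/12 = 3515/4531 + 26834*(1/12) = 3515/4531 + 13417/6 = 60813517/27186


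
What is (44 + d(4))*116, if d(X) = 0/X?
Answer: 5104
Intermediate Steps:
d(X) = 0
(44 + d(4))*116 = (44 + 0)*116 = 44*116 = 5104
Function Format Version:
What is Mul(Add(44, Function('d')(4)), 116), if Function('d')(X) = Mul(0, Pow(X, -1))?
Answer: 5104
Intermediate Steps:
Function('d')(X) = 0
Mul(Add(44, Function('d')(4)), 116) = Mul(Add(44, 0), 116) = Mul(44, 116) = 5104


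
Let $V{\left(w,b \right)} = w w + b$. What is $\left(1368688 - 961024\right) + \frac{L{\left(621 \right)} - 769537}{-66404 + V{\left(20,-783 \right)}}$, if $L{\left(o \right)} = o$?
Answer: $\frac{27227424484}{66787} \approx 4.0768 \cdot 10^{5}$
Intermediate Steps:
$V{\left(w,b \right)} = b + w^{2}$ ($V{\left(w,b \right)} = w^{2} + b = b + w^{2}$)
$\left(1368688 - 961024\right) + \frac{L{\left(621 \right)} - 769537}{-66404 + V{\left(20,-783 \right)}} = \left(1368688 - 961024\right) + \frac{621 - 769537}{-66404 - \left(783 - 20^{2}\right)} = 407664 - \frac{768916}{-66404 + \left(-783 + 400\right)} = 407664 - \frac{768916}{-66404 - 383} = 407664 - \frac{768916}{-66787} = 407664 - - \frac{768916}{66787} = 407664 + \frac{768916}{66787} = \frac{27227424484}{66787}$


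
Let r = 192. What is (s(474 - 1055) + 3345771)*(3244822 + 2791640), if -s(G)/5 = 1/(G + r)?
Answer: 7856485016538888/389 ≈ 2.0197e+13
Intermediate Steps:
s(G) = -5/(192 + G) (s(G) = -5/(G + 192) = -5/(192 + G))
(s(474 - 1055) + 3345771)*(3244822 + 2791640) = (-5/(192 + (474 - 1055)) + 3345771)*(3244822 + 2791640) = (-5/(192 - 581) + 3345771)*6036462 = (-5/(-389) + 3345771)*6036462 = (-5*(-1/389) + 3345771)*6036462 = (5/389 + 3345771)*6036462 = (1301504924/389)*6036462 = 7856485016538888/389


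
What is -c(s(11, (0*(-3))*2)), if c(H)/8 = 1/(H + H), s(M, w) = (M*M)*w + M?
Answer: -4/11 ≈ -0.36364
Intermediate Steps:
s(M, w) = M + w*M**2 (s(M, w) = M**2*w + M = w*M**2 + M = M + w*M**2)
c(H) = 4/H (c(H) = 8/(H + H) = 8/((2*H)) = 8*(1/(2*H)) = 4/H)
-c(s(11, (0*(-3))*2)) = -4/(11*(1 + 11*((0*(-3))*2))) = -4/(11*(1 + 11*(0*2))) = -4/(11*(1 + 11*0)) = -4/(11*(1 + 0)) = -4/(11*1) = -4/11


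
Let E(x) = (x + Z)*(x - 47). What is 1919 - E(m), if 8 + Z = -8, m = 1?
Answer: 1229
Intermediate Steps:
Z = -16 (Z = -8 - 8 = -16)
E(x) = (-47 + x)*(-16 + x) (E(x) = (x - 16)*(x - 47) = (-16 + x)*(-47 + x) = (-47 + x)*(-16 + x))
1919 - E(m) = 1919 - (752 + 1² - 63*1) = 1919 - (752 + 1 - 63) = 1919 - 1*690 = 1919 - 690 = 1229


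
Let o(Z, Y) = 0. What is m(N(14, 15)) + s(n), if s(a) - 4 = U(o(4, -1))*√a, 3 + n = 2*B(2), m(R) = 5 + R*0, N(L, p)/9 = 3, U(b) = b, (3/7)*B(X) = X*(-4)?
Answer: 9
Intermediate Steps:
B(X) = -28*X/3 (B(X) = 7*(X*(-4))/3 = 7*(-4*X)/3 = -28*X/3)
N(L, p) = 27 (N(L, p) = 9*3 = 27)
m(R) = 5 (m(R) = 5 + 0 = 5)
n = -121/3 (n = -3 + 2*(-28/3*2) = -3 + 2*(-56/3) = -3 - 112/3 = -121/3 ≈ -40.333)
s(a) = 4 (s(a) = 4 + 0*√a = 4 + 0 = 4)
m(N(14, 15)) + s(n) = 5 + 4 = 9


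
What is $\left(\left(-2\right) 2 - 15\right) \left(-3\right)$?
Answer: $57$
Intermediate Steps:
$\left(\left(-2\right) 2 - 15\right) \left(-3\right) = \left(-4 - 15\right) \left(-3\right) = \left(-19\right) \left(-3\right) = 57$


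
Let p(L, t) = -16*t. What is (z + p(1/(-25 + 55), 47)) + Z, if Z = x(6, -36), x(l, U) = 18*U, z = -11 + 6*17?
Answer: -1309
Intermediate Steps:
z = 91 (z = -11 + 102 = 91)
Z = -648 (Z = 18*(-36) = -648)
(z + p(1/(-25 + 55), 47)) + Z = (91 - 16*47) - 648 = (91 - 752) - 648 = -661 - 648 = -1309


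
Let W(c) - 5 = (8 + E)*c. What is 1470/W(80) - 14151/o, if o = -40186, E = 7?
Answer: 15225075/9684826 ≈ 1.5721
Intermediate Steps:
W(c) = 5 + 15*c (W(c) = 5 + (8 + 7)*c = 5 + 15*c)
1470/W(80) - 14151/o = 1470/(5 + 15*80) - 14151/(-40186) = 1470/(5 + 1200) - 14151*(-1/40186) = 1470/1205 + 14151/40186 = 1470*(1/1205) + 14151/40186 = 294/241 + 14151/40186 = 15225075/9684826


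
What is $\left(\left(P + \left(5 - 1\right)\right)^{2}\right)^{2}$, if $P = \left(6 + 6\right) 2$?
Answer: $614656$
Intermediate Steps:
$P = 24$ ($P = 12 \cdot 2 = 24$)
$\left(\left(P + \left(5 - 1\right)\right)^{2}\right)^{2} = \left(\left(24 + \left(5 - 1\right)\right)^{2}\right)^{2} = \left(\left(24 + 4\right)^{2}\right)^{2} = \left(28^{2}\right)^{2} = 784^{2} = 614656$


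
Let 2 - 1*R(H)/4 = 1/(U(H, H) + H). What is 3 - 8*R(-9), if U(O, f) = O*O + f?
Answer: -3811/63 ≈ -60.492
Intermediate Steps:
U(O, f) = f + O**2 (U(O, f) = O**2 + f = f + O**2)
R(H) = 8 - 4/(H**2 + 2*H) (R(H) = 8 - 4/((H + H**2) + H) = 8 - 4/(H**2 + 2*H))
3 - 8*R(-9) = 3 - 32*(-1 + 2*(-9)**2 + 4*(-9))/((-9)*(2 - 9)) = 3 - 32*(-1)*(-1 + 2*81 - 36)/(9*(-7)) = 3 - 32*(-1)*(-1)*(-1 + 162 - 36)/(9*7) = 3 - 32*(-1)*(-1)*125/(9*7) = 3 - 8*500/63 = 3 - 4000/63 = -3811/63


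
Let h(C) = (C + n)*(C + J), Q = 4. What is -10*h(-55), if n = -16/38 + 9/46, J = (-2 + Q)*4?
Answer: -11342745/437 ≈ -25956.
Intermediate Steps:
J = 8 (J = (-2 + 4)*4 = 2*4 = 8)
n = -197/874 (n = -16*1/38 + 9*(1/46) = -8/19 + 9/46 = -197/874 ≈ -0.22540)
h(C) = (8 + C)*(-197/874 + C) (h(C) = (C - 197/874)*(C + 8) = (-197/874 + C)*(8 + C) = (8 + C)*(-197/874 + C))
-10*h(-55) = -10*(-788/437 + (-55)² + (6795/874)*(-55)) = -10*(-788/437 + 3025 - 373725/874) = -10*2268549/874 = -11342745/437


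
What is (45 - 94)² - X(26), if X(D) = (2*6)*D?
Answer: 2089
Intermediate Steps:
X(D) = 12*D
(45 - 94)² - X(26) = (45 - 94)² - 12*26 = (-49)² - 1*312 = 2401 - 312 = 2089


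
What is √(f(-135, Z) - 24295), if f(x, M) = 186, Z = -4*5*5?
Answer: I*√24109 ≈ 155.27*I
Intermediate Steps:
Z = -100 (Z = -20*5 = -100)
√(f(-135, Z) - 24295) = √(186 - 24295) = √(-24109) = I*√24109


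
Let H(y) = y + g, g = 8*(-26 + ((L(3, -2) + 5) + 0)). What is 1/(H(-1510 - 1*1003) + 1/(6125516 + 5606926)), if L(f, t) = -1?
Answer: -11732442/31548536537 ≈ -0.00037189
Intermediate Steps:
g = -176 (g = 8*(-26 + ((-1 + 5) + 0)) = 8*(-26 + (4 + 0)) = 8*(-26 + 4) = 8*(-22) = -176)
H(y) = -176 + y (H(y) = y - 176 = -176 + y)
1/(H(-1510 - 1*1003) + 1/(6125516 + 5606926)) = 1/((-176 + (-1510 - 1*1003)) + 1/(6125516 + 5606926)) = 1/((-176 + (-1510 - 1003)) + 1/11732442) = 1/((-176 - 2513) + 1/11732442) = 1/(-2689 + 1/11732442) = 1/(-31548536537/11732442) = -11732442/31548536537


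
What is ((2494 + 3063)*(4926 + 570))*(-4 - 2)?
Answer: -183247632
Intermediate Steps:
((2494 + 3063)*(4926 + 570))*(-4 - 2) = (5557*5496)*(-6) = 30541272*(-6) = -183247632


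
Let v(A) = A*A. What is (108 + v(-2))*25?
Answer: 2800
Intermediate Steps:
v(A) = A**2
(108 + v(-2))*25 = (108 + (-2)**2)*25 = (108 + 4)*25 = 112*25 = 2800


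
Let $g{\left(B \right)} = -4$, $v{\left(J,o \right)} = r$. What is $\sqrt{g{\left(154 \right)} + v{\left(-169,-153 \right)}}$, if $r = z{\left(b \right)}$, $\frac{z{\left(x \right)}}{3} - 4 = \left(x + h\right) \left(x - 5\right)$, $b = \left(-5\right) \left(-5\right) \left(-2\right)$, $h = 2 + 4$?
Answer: $2 \sqrt{1817} \approx 85.253$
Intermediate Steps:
$h = 6$
$b = -50$ ($b = 25 \left(-2\right) = -50$)
$z{\left(x \right)} = 12 + 3 \left(-5 + x\right) \left(6 + x\right)$ ($z{\left(x \right)} = 12 + 3 \left(x + 6\right) \left(x - 5\right) = 12 + 3 \left(6 + x\right) \left(-5 + x\right) = 12 + 3 \left(-5 + x\right) \left(6 + x\right)$)
$r = 7272$ ($r = -78 + 3 \left(-50\right) + 3 \left(-50\right)^{2} = -78 - 150 + 3 \cdot 2500 = -78 - 150 + 7500 = 7272$)
$v{\left(J,o \right)} = 7272$
$\sqrt{g{\left(154 \right)} + v{\left(-169,-153 \right)}} = \sqrt{-4 + 7272} = \sqrt{7268} = 2 \sqrt{1817}$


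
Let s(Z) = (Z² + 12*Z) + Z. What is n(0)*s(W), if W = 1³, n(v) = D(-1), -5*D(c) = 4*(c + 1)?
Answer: 0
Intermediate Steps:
D(c) = -⅘ - 4*c/5 (D(c) = -4*(c + 1)/5 = -4*(1 + c)/5 = -(4 + 4*c)/5 = -⅘ - 4*c/5)
n(v) = 0 (n(v) = -⅘ - ⅘*(-1) = -⅘ + ⅘ = 0)
W = 1
s(Z) = Z² + 13*Z
n(0)*s(W) = 0*(1*(13 + 1)) = 0*(1*14) = 0*14 = 0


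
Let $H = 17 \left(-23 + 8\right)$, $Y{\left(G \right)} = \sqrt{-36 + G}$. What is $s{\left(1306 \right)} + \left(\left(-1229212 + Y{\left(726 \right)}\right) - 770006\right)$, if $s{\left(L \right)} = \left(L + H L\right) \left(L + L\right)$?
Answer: $-868462306 + \sqrt{690} \approx -8.6846 \cdot 10^{8}$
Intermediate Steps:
$H = -255$ ($H = 17 \left(-15\right) = -255$)
$s{\left(L \right)} = - 508 L^{2}$ ($s{\left(L \right)} = \left(L - 255 L\right) \left(L + L\right) = - 254 L 2 L = - 508 L^{2}$)
$s{\left(1306 \right)} + \left(\left(-1229212 + Y{\left(726 \right)}\right) - 770006\right) = - 508 \cdot 1306^{2} - \left(1999218 - \sqrt{-36 + 726}\right) = \left(-508\right) 1705636 - \left(1999218 - \sqrt{690}\right) = -866463088 - \left(1999218 - \sqrt{690}\right) = -868462306 + \sqrt{690}$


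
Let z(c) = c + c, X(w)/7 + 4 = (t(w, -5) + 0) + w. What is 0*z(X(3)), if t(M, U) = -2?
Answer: 0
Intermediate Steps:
X(w) = -42 + 7*w (X(w) = -28 + 7*((-2 + 0) + w) = -28 + 7*(-2 + w) = -28 + (-14 + 7*w) = -42 + 7*w)
z(c) = 2*c
0*z(X(3)) = 0*(2*(-42 + 7*3)) = 0*(2*(-42 + 21)) = 0*(2*(-21)) = 0*(-42) = 0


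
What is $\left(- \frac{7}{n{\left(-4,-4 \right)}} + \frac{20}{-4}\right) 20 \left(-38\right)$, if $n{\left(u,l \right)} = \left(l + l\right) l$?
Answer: $\frac{15865}{4} \approx 3966.3$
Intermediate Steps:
$n{\left(u,l \right)} = 2 l^{2}$ ($n{\left(u,l \right)} = 2 l l = 2 l^{2}$)
$\left(- \frac{7}{n{\left(-4,-4 \right)}} + \frac{20}{-4}\right) 20 \left(-38\right) = \left(- \frac{7}{2 \left(-4\right)^{2}} + \frac{20}{-4}\right) 20 \left(-38\right) = \left(- \frac{7}{2 \cdot 16} + 20 \left(- \frac{1}{4}\right)\right) 20 \left(-38\right) = \left(- \frac{7}{32} - 5\right) 20 \left(-38\right) = \left(- \frac{167}{32}\right) 20 \left(-38\right) = \left(- \frac{835}{8}\right) \left(-38\right) = \frac{15865}{4}$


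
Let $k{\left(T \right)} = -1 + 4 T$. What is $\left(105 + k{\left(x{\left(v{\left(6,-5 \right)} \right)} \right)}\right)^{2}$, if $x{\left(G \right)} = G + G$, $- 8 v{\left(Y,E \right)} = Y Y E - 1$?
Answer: $81225$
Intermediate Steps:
$v{\left(Y,E \right)} = \frac{1}{8} - \frac{E Y^{2}}{8}$ ($v{\left(Y,E \right)} = - \frac{Y Y E - 1}{8} = - \frac{Y^{2} E - 1}{8} = - \frac{E Y^{2} - 1}{8} = - \frac{-1 + E Y^{2}}{8} = \frac{1}{8} - \frac{E Y^{2}}{8}$)
$x{\left(G \right)} = 2 G$
$\left(105 + k{\left(x{\left(v{\left(6,-5 \right)} \right)} \right)}\right)^{2} = \left(105 - \left(1 - 4 \cdot 2 \left(\frac{1}{8} - - \frac{5 \cdot 6^{2}}{8}\right)\right)\right)^{2} = \left(105 - \left(1 - 4 \cdot 2 \left(\frac{1}{8} - \left(- \frac{5}{8}\right) 36\right)\right)\right)^{2} = \left(105 - \left(1 - 4 \cdot 2 \left(\frac{1}{8} + \frac{45}{2}\right)\right)\right)^{2} = \left(105 - \left(1 - 4 \cdot 2 \cdot \frac{181}{8}\right)\right)^{2} = \left(105 + \left(-1 + 4 \cdot \frac{181}{4}\right)\right)^{2} = \left(105 + \left(-1 + 181\right)\right)^{2} = \left(105 + 180\right)^{2} = 285^{2} = 81225$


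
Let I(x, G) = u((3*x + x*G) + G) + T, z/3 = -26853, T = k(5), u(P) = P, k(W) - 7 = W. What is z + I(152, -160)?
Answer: -104571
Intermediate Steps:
k(W) = 7 + W
T = 12 (T = 7 + 5 = 12)
z = -80559 (z = 3*(-26853) = -80559)
I(x, G) = 12 + G + 3*x + G*x (I(x, G) = ((3*x + x*G) + G) + 12 = ((3*x + G*x) + G) + 12 = (G + 3*x + G*x) + 12 = 12 + G + 3*x + G*x)
z + I(152, -160) = -80559 + (12 - 160 + 3*152 - 160*152) = -80559 + (12 - 160 + 456 - 24320) = -80559 - 24012 = -104571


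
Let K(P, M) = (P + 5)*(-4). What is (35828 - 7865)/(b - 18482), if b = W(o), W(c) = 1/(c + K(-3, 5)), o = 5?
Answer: -83889/55447 ≈ -1.5130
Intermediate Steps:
K(P, M) = -20 - 4*P (K(P, M) = (5 + P)*(-4) = -20 - 4*P)
W(c) = 1/(-8 + c) (W(c) = 1/(c + (-20 - 4*(-3))) = 1/(c + (-20 + 12)) = 1/(c - 8) = 1/(-8 + c))
b = -⅓ (b = 1/(-8 + 5) = 1/(-3) = -⅓ ≈ -0.33333)
(35828 - 7865)/(b - 18482) = (35828 - 7865)/(-⅓ - 18482) = 27963/(-55447/3) = 27963*(-3/55447) = -83889/55447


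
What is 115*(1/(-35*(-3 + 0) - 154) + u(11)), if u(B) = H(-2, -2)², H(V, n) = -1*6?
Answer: 202745/49 ≈ 4137.7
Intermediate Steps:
H(V, n) = -6
u(B) = 36 (u(B) = (-6)² = 36)
115*(1/(-35*(-3 + 0) - 154) + u(11)) = 115*(1/(-35*(-3 + 0) - 154) + 36) = 115*(1/(-35*(-3) - 154) + 36) = 115*(1/(-7*(-15) - 154) + 36) = 115*(1/(105 - 154) + 36) = 115*(1/(-49) + 36) = 115*(-1/49 + 36) = 115*(1763/49) = 202745/49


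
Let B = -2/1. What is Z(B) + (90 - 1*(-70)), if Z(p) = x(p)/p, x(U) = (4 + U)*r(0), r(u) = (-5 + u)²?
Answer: 135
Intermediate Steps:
B = -2 (B = -2*1 = -2)
x(U) = 100 + 25*U (x(U) = (4 + U)*(-5 + 0)² = (4 + U)*(-5)² = (4 + U)*25 = 100 + 25*U)
Z(p) = (100 + 25*p)/p
Z(B) + (90 - 1*(-70)) = (25 + 100/(-2)) + (90 - 1*(-70)) = (25 + 100*(-½)) + (90 + 70) = (25 - 50) + 160 = -25 + 160 = 135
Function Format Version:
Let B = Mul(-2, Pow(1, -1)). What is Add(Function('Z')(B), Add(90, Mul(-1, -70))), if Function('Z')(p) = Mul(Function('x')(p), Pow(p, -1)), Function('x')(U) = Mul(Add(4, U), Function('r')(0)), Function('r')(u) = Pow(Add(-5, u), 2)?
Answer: 135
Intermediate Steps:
B = -2 (B = Mul(-2, 1) = -2)
Function('x')(U) = Add(100, Mul(25, U)) (Function('x')(U) = Mul(Add(4, U), Pow(Add(-5, 0), 2)) = Mul(Add(4, U), Pow(-5, 2)) = Mul(Add(4, U), 25) = Add(100, Mul(25, U)))
Function('Z')(p) = Mul(Pow(p, -1), Add(100, Mul(25, p))) (Function('Z')(p) = Mul(Add(100, Mul(25, p)), Pow(p, -1)) = Mul(Pow(p, -1), Add(100, Mul(25, p))))
Add(Function('Z')(B), Add(90, Mul(-1, -70))) = Add(Add(25, Mul(100, Pow(-2, -1))), Add(90, Mul(-1, -70))) = Add(Add(25, Mul(100, Rational(-1, 2))), Add(90, 70)) = Add(Add(25, -50), 160) = Add(-25, 160) = 135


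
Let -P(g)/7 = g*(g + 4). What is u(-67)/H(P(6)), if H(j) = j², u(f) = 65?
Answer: 13/35280 ≈ 0.00036848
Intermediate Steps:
P(g) = -7*g*(4 + g) (P(g) = -7*g*(g + 4) = -7*g*(4 + g))
u(-67)/H(P(6)) = 65/((-7*6*(4 + 6))²) = 65/((-7*6*10)²) = 65/((-420)²) = 65/176400 = 65*(1/176400) = 13/35280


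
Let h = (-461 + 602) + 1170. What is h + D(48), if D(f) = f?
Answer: 1359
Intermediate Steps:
h = 1311 (h = 141 + 1170 = 1311)
h + D(48) = 1311 + 48 = 1359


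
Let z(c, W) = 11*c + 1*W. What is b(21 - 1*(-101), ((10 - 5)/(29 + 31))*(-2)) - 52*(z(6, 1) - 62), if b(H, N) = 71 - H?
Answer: -311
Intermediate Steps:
z(c, W) = W + 11*c (z(c, W) = 11*c + W = W + 11*c)
b(21 - 1*(-101), ((10 - 5)/(29 + 31))*(-2)) - 52*(z(6, 1) - 62) = (71 - (21 - 1*(-101))) - 52*((1 + 11*6) - 62) = (71 - (21 + 101)) - 52*((1 + 66) - 62) = (71 - 1*122) - 52*(67 - 62) = (71 - 122) - 52*5 = -51 - 260 = -311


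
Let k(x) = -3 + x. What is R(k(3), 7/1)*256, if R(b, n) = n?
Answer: 1792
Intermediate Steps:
R(k(3), 7/1)*256 = (7/1)*256 = (7*1)*256 = 7*256 = 1792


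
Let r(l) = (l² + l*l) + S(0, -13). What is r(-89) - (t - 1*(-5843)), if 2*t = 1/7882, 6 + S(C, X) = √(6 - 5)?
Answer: 157545415/15764 ≈ 9994.0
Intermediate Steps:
S(C, X) = -5 (S(C, X) = -6 + √(6 - 5) = -6 + √1 = -6 + 1 = -5)
t = 1/15764 (t = (½)/7882 = (½)*(1/7882) = 1/15764 ≈ 6.3436e-5)
r(l) = -5 + 2*l² (r(l) = (l² + l*l) - 5 = (l² + l²) - 5 = 2*l² - 5 = -5 + 2*l²)
r(-89) - (t - 1*(-5843)) = (-5 + 2*(-89)²) - (1/15764 - 1*(-5843)) = (-5 + 2*7921) - (1/15764 + 5843) = (-5 + 15842) - 1*92109053/15764 = 15837 - 92109053/15764 = 157545415/15764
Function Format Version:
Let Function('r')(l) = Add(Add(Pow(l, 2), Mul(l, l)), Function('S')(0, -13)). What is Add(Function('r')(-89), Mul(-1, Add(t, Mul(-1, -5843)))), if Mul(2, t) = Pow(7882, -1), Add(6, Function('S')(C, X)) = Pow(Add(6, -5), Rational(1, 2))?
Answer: Rational(157545415, 15764) ≈ 9994.0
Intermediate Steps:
Function('S')(C, X) = -5 (Function('S')(C, X) = Add(-6, Pow(Add(6, -5), Rational(1, 2))) = Add(-6, Pow(1, Rational(1, 2))) = Add(-6, 1) = -5)
t = Rational(1, 15764) (t = Mul(Rational(1, 2), Pow(7882, -1)) = Mul(Rational(1, 2), Rational(1, 7882)) = Rational(1, 15764) ≈ 6.3436e-5)
Function('r')(l) = Add(-5, Mul(2, Pow(l, 2))) (Function('r')(l) = Add(Add(Pow(l, 2), Mul(l, l)), -5) = Add(Add(Pow(l, 2), Pow(l, 2)), -5) = Add(Mul(2, Pow(l, 2)), -5) = Add(-5, Mul(2, Pow(l, 2))))
Add(Function('r')(-89), Mul(-1, Add(t, Mul(-1, -5843)))) = Add(Add(-5, Mul(2, Pow(-89, 2))), Mul(-1, Add(Rational(1, 15764), Mul(-1, -5843)))) = Add(Add(-5, Mul(2, 7921)), Mul(-1, Add(Rational(1, 15764), 5843))) = Add(Add(-5, 15842), Mul(-1, Rational(92109053, 15764))) = Add(15837, Rational(-92109053, 15764)) = Rational(157545415, 15764)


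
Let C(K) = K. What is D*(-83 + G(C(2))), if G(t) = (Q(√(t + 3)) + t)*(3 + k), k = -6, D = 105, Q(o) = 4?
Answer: -10605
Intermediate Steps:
G(t) = -12 - 3*t (G(t) = (4 + t)*(3 - 6) = (4 + t)*(-3) = -12 - 3*t)
D*(-83 + G(C(2))) = 105*(-83 + (-12 - 3*2)) = 105*(-83 + (-12 - 6)) = 105*(-83 - 18) = 105*(-101) = -10605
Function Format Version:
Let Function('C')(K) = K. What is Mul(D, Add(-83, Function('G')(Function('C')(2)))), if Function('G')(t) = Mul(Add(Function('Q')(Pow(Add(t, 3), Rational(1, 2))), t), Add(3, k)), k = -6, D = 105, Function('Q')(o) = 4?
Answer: -10605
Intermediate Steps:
Function('G')(t) = Add(-12, Mul(-3, t)) (Function('G')(t) = Mul(Add(4, t), Add(3, -6)) = Mul(Add(4, t), -3) = Add(-12, Mul(-3, t)))
Mul(D, Add(-83, Function('G')(Function('C')(2)))) = Mul(105, Add(-83, Add(-12, Mul(-3, 2)))) = Mul(105, Add(-83, Add(-12, -6))) = Mul(105, Add(-83, -18)) = Mul(105, -101) = -10605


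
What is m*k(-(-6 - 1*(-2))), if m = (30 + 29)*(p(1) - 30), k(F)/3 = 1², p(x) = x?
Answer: -5133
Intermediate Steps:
k(F) = 3 (k(F) = 3*1² = 3*1 = 3)
m = -1711 (m = (30 + 29)*(1 - 30) = 59*(-29) = -1711)
m*k(-(-6 - 1*(-2))) = -1711*3 = -5133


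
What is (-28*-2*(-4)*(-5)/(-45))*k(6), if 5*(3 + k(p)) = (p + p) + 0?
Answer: 224/15 ≈ 14.933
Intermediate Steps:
k(p) = -3 + 2*p/5 (k(p) = -3 + ((p + p) + 0)/5 = -3 + (2*p + 0)/5 = -3 + (2*p)/5 = -3 + 2*p/5)
(-28*-2*(-4)*(-5)/(-45))*k(6) = (-28*-2*(-4)*(-5)/(-45))*(-3 + (2/5)*6) = (-28*8*(-5)*(-1)/45)*(-3 + 12/5) = -(-1120)*(-1)/45*(-3/5) = -28*8/9*(-3/5) = -224/9*(-3/5) = 224/15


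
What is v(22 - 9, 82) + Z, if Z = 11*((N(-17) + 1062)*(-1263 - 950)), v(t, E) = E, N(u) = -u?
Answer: -26266015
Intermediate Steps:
Z = -26266097 (Z = 11*((-1*(-17) + 1062)*(-1263 - 950)) = 11*((17 + 1062)*(-2213)) = 11*(1079*(-2213)) = 11*(-2387827) = -26266097)
v(22 - 9, 82) + Z = 82 - 26266097 = -26266015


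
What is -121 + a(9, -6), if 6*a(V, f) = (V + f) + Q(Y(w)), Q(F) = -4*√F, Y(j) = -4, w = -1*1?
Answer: -241/2 - 4*I/3 ≈ -120.5 - 1.3333*I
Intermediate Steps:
w = -1
a(V, f) = -4*I/3 + V/6 + f/6 (a(V, f) = ((V + f) - 8*I)/6 = (V + f - 8*I)/6 = -4*I/3 + V/6 + f/6)
-121 + a(9, -6) = -121 + (-4*I/3 + (⅙)*9 + (⅙)*(-6)) = -121 + (-4*I/3 + 3/2 - 1) = -121 + (½ - 4*I/3) = -241/2 - 4*I/3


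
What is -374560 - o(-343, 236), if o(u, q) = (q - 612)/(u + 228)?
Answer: -43074776/115 ≈ -3.7456e+5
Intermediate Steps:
o(u, q) = (-612 + q)/(228 + u)
-374560 - o(-343, 236) = -374560 - (-612 + 236)/(228 - 343) = -374560 - (-376)/(-115) = -374560 - (-1)*(-376)/115 = -374560 - 1*376/115 = -374560 - 376/115 = -43074776/115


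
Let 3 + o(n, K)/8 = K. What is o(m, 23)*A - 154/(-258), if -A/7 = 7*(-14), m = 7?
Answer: 14159117/129 ≈ 1.0976e+5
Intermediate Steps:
o(n, K) = -24 + 8*K
A = 686 (A = -49*(-14) = -7*(-98) = 686)
o(m, 23)*A - 154/(-258) = (-24 + 8*23)*686 - 154/(-258) = (-24 + 184)*686 - 154*(-1/258) = 160*686 + 77/129 = 109760 + 77/129 = 14159117/129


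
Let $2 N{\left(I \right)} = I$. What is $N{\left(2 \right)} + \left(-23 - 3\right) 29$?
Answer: $-753$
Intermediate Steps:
$N{\left(I \right)} = \frac{I}{2}$
$N{\left(2 \right)} + \left(-23 - 3\right) 29 = \frac{1}{2} \cdot 2 + \left(-23 - 3\right) 29 = 1 + \left(-23 - 3\right) 29 = 1 - 754 = -753$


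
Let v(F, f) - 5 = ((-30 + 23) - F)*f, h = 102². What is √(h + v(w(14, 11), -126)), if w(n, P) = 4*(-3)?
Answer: √9779 ≈ 98.889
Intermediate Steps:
h = 10404
w(n, P) = -12
v(F, f) = 5 + f*(-7 - F) (v(F, f) = 5 + ((-30 + 23) - F)*f = 5 + (-7 - F)*f = 5 + f*(-7 - F))
√(h + v(w(14, 11), -126)) = √(10404 + (5 - 7*(-126) - 1*(-12)*(-126))) = √(10404 + (5 + 882 - 1512)) = √(10404 - 625) = √9779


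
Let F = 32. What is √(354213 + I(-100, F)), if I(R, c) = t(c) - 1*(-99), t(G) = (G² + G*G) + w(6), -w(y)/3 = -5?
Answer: 5*√14255 ≈ 596.97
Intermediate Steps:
w(y) = 15 (w(y) = -3*(-5) = 15)
t(G) = 15 + 2*G² (t(G) = (G² + G*G) + 15 = (G² + G²) + 15 = 2*G² + 15 = 15 + 2*G²)
I(R, c) = 114 + 2*c² (I(R, c) = (15 + 2*c²) - 1*(-99) = (15 + 2*c²) + 99 = 114 + 2*c²)
√(354213 + I(-100, F)) = √(354213 + (114 + 2*32²)) = √(354213 + (114 + 2*1024)) = √(354213 + (114 + 2048)) = √(354213 + 2162) = √356375 = 5*√14255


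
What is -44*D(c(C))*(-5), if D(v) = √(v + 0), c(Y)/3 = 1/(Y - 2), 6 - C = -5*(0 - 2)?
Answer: 110*I*√2 ≈ 155.56*I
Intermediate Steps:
C = -4 (C = 6 - (-5)*(0 - 2) = 6 - (-5)*(-2) = 6 - 1*10 = 6 - 10 = -4)
c(Y) = 3/(-2 + Y) (c(Y) = 3/(Y - 2) = 3/(-2 + Y))
D(v) = √v
-44*D(c(C))*(-5) = -44*√3*(I*√6/6)*(-5) = -44*I*√2/2*(-5) = -22*I*√2*(-5) = 110*I*√2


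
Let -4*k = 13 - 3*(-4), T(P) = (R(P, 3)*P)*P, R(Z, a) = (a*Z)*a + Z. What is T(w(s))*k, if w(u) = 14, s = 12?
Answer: -171500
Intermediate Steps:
R(Z, a) = Z + Z*a**2 (R(Z, a) = (Z*a)*a + Z = Z*a**2 + Z = Z + Z*a**2)
T(P) = 10*P**3 (T(P) = ((P*(1 + 3**2))*P)*P = ((P*(1 + 9))*P)*P = ((P*10)*P)*P = ((10*P)*P)*P = (10*P**2)*P = 10*P**3)
k = -25/4 (k = -(13 - 3*(-4))/4 = -(13 + 12)/4 = -1/4*25 = -25/4 ≈ -6.2500)
T(w(s))*k = (10*14**3)*(-25/4) = (10*2744)*(-25/4) = 27440*(-25/4) = -171500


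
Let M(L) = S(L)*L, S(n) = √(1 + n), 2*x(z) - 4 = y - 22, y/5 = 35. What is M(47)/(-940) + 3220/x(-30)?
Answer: 6440/157 - √3/5 ≈ 40.673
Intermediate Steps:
y = 175 (y = 5*35 = 175)
x(z) = 157/2 (x(z) = 2 + (175 - 22)/2 = 2 + (½)*153 = 2 + 153/2 = 157/2)
M(L) = L*√(1 + L) (M(L) = √(1 + L)*L = L*√(1 + L))
M(47)/(-940) + 3220/x(-30) = (47*√(1 + 47))/(-940) + 3220/(157/2) = (47*√48)*(-1/940) + 3220*(2/157) = (47*(4*√3))*(-1/940) + 6440/157 = (188*√3)*(-1/940) + 6440/157 = -√3/5 + 6440/157 = 6440/157 - √3/5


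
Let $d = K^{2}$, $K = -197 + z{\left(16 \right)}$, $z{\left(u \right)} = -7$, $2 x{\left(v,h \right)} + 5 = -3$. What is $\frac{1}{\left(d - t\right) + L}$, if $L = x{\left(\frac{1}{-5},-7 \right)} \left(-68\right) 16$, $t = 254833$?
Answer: $- \frac{1}{208865} \approx -4.7878 \cdot 10^{-6}$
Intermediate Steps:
$x{\left(v,h \right)} = -4$ ($x{\left(v,h \right)} = - \frac{5}{2} + \frac{1}{2} \left(-3\right) = - \frac{5}{2} - \frac{3}{2} = -4$)
$K = -204$ ($K = -197 - 7 = -204$)
$d = 41616$ ($d = \left(-204\right)^{2} = 41616$)
$L = 4352$ ($L = \left(-4\right) \left(-68\right) 16 = 272 \cdot 16 = 4352$)
$\frac{1}{\left(d - t\right) + L} = \frac{1}{\left(41616 - 254833\right) + 4352} = \frac{1}{-213217 + 4352} = \frac{1}{-208865} = - \frac{1}{208865}$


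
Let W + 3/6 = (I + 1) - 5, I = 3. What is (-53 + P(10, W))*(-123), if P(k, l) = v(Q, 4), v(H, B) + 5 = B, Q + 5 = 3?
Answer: 6642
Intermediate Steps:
Q = -2 (Q = -5 + 3 = -2)
v(H, B) = -5 + B
W = -3/2 (W = -1/2 + ((3 + 1) - 5) = -1/2 + (4 - 5) = -1/2 - 1 = -3/2 ≈ -1.5000)
P(k, l) = -1 (P(k, l) = -5 + 4 = -1)
(-53 + P(10, W))*(-123) = (-53 - 1)*(-123) = -54*(-123) = 6642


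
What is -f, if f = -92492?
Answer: 92492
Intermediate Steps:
-f = -1*(-92492) = 92492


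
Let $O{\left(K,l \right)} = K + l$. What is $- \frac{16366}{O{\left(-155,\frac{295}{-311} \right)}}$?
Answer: $\frac{2544913}{24250} \approx 104.94$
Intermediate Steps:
$- \frac{16366}{O{\left(-155,\frac{295}{-311} \right)}} = - \frac{16366}{-155 + \frac{295}{-311}} = - \frac{16366}{-155 + 295 \left(- \frac{1}{311}\right)} = - \frac{16366}{-155 - \frac{295}{311}} = - \frac{16366}{- \frac{48500}{311}} = \left(-16366\right) \left(- \frac{311}{48500}\right) = \frac{2544913}{24250}$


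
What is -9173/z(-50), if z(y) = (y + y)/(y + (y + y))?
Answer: -27519/2 ≈ -13760.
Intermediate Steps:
z(y) = ⅔ (z(y) = (2*y)/(y + 2*y) = (2*y)/((3*y)) = (2*y)*(1/(3*y)) = ⅔)
-9173/z(-50) = -9173/⅔ = -9173*3/2 = -27519/2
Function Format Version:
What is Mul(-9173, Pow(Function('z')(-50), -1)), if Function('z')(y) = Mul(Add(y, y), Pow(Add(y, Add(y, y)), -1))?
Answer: Rational(-27519, 2) ≈ -13760.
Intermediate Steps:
Function('z')(y) = Rational(2, 3) (Function('z')(y) = Mul(Mul(2, y), Pow(Add(y, Mul(2, y)), -1)) = Mul(Mul(2, y), Pow(Mul(3, y), -1)) = Mul(Mul(2, y), Mul(Rational(1, 3), Pow(y, -1))) = Rational(2, 3))
Mul(-9173, Pow(Function('z')(-50), -1)) = Mul(-9173, Pow(Rational(2, 3), -1)) = Mul(-9173, Rational(3, 2)) = Rational(-27519, 2)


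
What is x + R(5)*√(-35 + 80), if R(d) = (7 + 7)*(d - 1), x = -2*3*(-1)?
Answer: 6 + 168*√5 ≈ 381.66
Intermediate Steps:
x = 6 (x = -6*(-1) = 6)
R(d) = -14 + 14*d (R(d) = 14*(-1 + d) = -14 + 14*d)
x + R(5)*√(-35 + 80) = 6 + (-14 + 14*5)*√(-35 + 80) = 6 + (-14 + 70)*√45 = 6 + 56*(3*√5) = 6 + 168*√5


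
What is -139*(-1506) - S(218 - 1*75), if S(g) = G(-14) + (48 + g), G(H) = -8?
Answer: 209151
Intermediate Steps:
S(g) = 40 + g (S(g) = -8 + (48 + g) = 40 + g)
-139*(-1506) - S(218 - 1*75) = -139*(-1506) - (40 + (218 - 1*75)) = 209334 - (40 + (218 - 75)) = 209334 - (40 + 143) = 209334 - 1*183 = 209334 - 183 = 209151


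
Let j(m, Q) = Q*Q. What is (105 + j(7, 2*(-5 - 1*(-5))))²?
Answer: 11025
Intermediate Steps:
j(m, Q) = Q²
(105 + j(7, 2*(-5 - 1*(-5))))² = (105 + (2*(-5 - 1*(-5)))²)² = (105 + (2*(-5 + 5))²)² = (105 + (2*0)²)² = (105 + 0²)² = (105 + 0)² = 105² = 11025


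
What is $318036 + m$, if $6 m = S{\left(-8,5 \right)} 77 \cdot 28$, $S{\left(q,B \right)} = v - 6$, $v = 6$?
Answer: $318036$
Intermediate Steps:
$S{\left(q,B \right)} = 0$ ($S{\left(q,B \right)} = 6 - 6 = 0$)
$m = 0$ ($m = \frac{0 \cdot 77 \cdot 28}{6} = \frac{0 \cdot 28}{6} = \frac{1}{6} \cdot 0 = 0$)
$318036 + m = 318036 + 0 = 318036$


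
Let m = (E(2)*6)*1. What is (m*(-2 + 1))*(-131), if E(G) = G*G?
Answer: 3144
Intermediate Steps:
E(G) = G²
m = 24 (m = (2²*6)*1 = (4*6)*1 = 24*1 = 24)
(m*(-2 + 1))*(-131) = (24*(-2 + 1))*(-131) = (24*(-1))*(-131) = -24*(-131) = 3144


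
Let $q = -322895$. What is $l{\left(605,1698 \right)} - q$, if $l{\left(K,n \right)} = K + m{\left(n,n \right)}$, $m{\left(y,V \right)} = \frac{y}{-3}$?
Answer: $322934$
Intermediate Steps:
$m{\left(y,V \right)} = - \frac{y}{3}$ ($m{\left(y,V \right)} = y \left(- \frac{1}{3}\right) = - \frac{y}{3}$)
$l{\left(K,n \right)} = K - \frac{n}{3}$
$l{\left(605,1698 \right)} - q = \left(605 - 566\right) - -322895 = \left(605 - 566\right) + 322895 = 39 + 322895 = 322934$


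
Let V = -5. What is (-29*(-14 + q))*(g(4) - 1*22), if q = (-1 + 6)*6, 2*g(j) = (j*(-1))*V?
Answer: 5568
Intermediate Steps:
g(j) = 5*j/2 (g(j) = ((j*(-1))*(-5))/2 = (-j*(-5))/2 = (5*j)/2 = 5*j/2)
q = 30 (q = 5*6 = 30)
(-29*(-14 + q))*(g(4) - 1*22) = (-29*(-14 + 30))*((5/2)*4 - 1*22) = (-29*16)*(10 - 22) = -464*(-12) = 5568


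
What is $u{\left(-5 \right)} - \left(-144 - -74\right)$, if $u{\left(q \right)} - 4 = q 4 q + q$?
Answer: $169$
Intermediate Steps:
$u{\left(q \right)} = 4 + q + 4 q^{2}$ ($u{\left(q \right)} = 4 + \left(q 4 q + q\right) = 4 + \left(4 q q + q\right) = 4 + \left(4 q^{2} + q\right) = 4 + \left(q + 4 q^{2}\right) = 4 + q + 4 q^{2}$)
$u{\left(-5 \right)} - \left(-144 - -74\right) = \left(4 - 5 + 4 \left(-5\right)^{2}\right) - \left(-144 - -74\right) = \left(4 - 5 + 4 \cdot 25\right) - \left(-144 + 74\right) = \left(4 - 5 + 100\right) - -70 = 99 + 70 = 169$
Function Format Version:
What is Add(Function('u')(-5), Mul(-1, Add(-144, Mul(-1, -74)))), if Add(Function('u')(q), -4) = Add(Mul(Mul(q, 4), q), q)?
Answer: 169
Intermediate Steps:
Function('u')(q) = Add(4, q, Mul(4, Pow(q, 2))) (Function('u')(q) = Add(4, Add(Mul(Mul(q, 4), q), q)) = Add(4, Add(Mul(Mul(4, q), q), q)) = Add(4, Add(Mul(4, Pow(q, 2)), q)) = Add(4, Add(q, Mul(4, Pow(q, 2)))) = Add(4, q, Mul(4, Pow(q, 2))))
Add(Function('u')(-5), Mul(-1, Add(-144, Mul(-1, -74)))) = Add(Add(4, -5, Mul(4, Pow(-5, 2))), Mul(-1, Add(-144, Mul(-1, -74)))) = Add(Add(4, -5, Mul(4, 25)), Mul(-1, Add(-144, 74))) = Add(Add(4, -5, 100), Mul(-1, -70)) = Add(99, 70) = 169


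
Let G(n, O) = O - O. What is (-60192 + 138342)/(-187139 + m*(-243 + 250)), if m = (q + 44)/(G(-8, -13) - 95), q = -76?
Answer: -7424250/17777981 ≈ -0.41761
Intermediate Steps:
G(n, O) = 0
m = 32/95 (m = (-76 + 44)/(0 - 95) = -32/(-95) = -32*(-1/95) = 32/95 ≈ 0.33684)
(-60192 + 138342)/(-187139 + m*(-243 + 250)) = (-60192 + 138342)/(-187139 + 32*(-243 + 250)/95) = 78150/(-187139 + (32/95)*7) = 78150/(-187139 + 224/95) = 78150/(-17777981/95) = 78150*(-95/17777981) = -7424250/17777981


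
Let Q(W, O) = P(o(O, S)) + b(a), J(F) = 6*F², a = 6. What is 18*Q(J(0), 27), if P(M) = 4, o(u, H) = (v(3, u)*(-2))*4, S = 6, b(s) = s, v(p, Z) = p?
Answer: 180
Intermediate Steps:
o(u, H) = -24 (o(u, H) = (3*(-2))*4 = -6*4 = -24)
Q(W, O) = 10 (Q(W, O) = 4 + 6 = 10)
18*Q(J(0), 27) = 18*10 = 180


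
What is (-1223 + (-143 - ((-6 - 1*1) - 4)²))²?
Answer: 2211169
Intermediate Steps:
(-1223 + (-143 - ((-6 - 1*1) - 4)²))² = (-1223 + (-143 - ((-6 - 1) - 4)²))² = (-1223 + (-143 - (-7 - 4)²))² = (-1223 + (-143 - 1*(-11)²))² = (-1223 + (-143 - 1*121))² = (-1223 + (-143 - 121))² = (-1223 - 264)² = (-1487)² = 2211169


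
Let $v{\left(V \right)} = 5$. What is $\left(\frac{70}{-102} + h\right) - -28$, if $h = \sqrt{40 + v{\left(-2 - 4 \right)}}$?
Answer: $\frac{1393}{51} + 3 \sqrt{5} \approx 34.022$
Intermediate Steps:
$h = 3 \sqrt{5}$ ($h = \sqrt{40 + 5} = \sqrt{45} = 3 \sqrt{5} \approx 6.7082$)
$\left(\frac{70}{-102} + h\right) - -28 = \left(\frac{70}{-102} + 3 \sqrt{5}\right) - -28 = \left(70 \left(- \frac{1}{102}\right) + 3 \sqrt{5}\right) + 28 = \left(- \frac{35}{51} + 3 \sqrt{5}\right) + 28 = \frac{1393}{51} + 3 \sqrt{5}$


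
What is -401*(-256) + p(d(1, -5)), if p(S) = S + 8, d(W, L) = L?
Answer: 102659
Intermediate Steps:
p(S) = 8 + S
-401*(-256) + p(d(1, -5)) = -401*(-256) + (8 - 5) = 102656 + 3 = 102659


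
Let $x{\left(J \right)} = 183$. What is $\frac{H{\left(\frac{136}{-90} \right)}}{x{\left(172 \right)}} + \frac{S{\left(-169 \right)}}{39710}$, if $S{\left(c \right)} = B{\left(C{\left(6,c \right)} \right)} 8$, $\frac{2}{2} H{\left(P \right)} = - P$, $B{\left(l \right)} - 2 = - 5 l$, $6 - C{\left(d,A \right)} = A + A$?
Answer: $- \frac{11048156}{32701185} \approx -0.33785$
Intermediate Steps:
$C{\left(d,A \right)} = 6 - 2 A$ ($C{\left(d,A \right)} = 6 - \left(A + A\right) = 6 - 2 A$)
$B{\left(l \right)} = 2 - 5 l$
$H{\left(P \right)} = - P$
$S{\left(c \right)} = -224 + 80 c$ ($S{\left(c \right)} = \left(2 - 5 \left(6 - 2 c\right)\right) 8 = \left(2 + \left(-30 + 10 c\right)\right) 8 = \left(-28 + 10 c\right) 8 = -224 + 80 c$)
$\frac{H{\left(\frac{136}{-90} \right)}}{x{\left(172 \right)}} + \frac{S{\left(-169 \right)}}{39710} = \frac{\left(-1\right) \frac{136}{-90}}{183} + \frac{-224 + 80 \left(-169\right)}{39710} = - \frac{136 \left(-1\right)}{90} \cdot \frac{1}{183} + \left(-224 - 13520\right) \frac{1}{39710} = \left(-1\right) \left(- \frac{68}{45}\right) \frac{1}{183} - \frac{6872}{19855} = \frac{68}{45} \cdot \frac{1}{183} - \frac{6872}{19855} = \frac{68}{8235} - \frac{6872}{19855} = - \frac{11048156}{32701185}$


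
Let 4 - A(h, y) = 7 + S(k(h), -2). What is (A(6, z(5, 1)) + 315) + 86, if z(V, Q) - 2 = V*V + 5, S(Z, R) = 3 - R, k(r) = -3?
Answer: 393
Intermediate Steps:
z(V, Q) = 7 + V**2 (z(V, Q) = 2 + (V*V + 5) = 2 + (V**2 + 5) = 2 + (5 + V**2) = 7 + V**2)
A(h, y) = -8 (A(h, y) = 4 - (7 + (3 - 1*(-2))) = 4 - (7 + (3 + 2)) = 4 - (7 + 5) = 4 - 1*12 = 4 - 12 = -8)
(A(6, z(5, 1)) + 315) + 86 = (-8 + 315) + 86 = 307 + 86 = 393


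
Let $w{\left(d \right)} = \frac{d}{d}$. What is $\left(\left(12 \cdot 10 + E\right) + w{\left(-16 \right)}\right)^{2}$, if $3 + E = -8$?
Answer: $12100$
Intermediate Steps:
$E = -11$ ($E = -3 - 8 = -11$)
$w{\left(d \right)} = 1$
$\left(\left(12 \cdot 10 + E\right) + w{\left(-16 \right)}\right)^{2} = \left(\left(12 \cdot 10 - 11\right) + 1\right)^{2} = \left(\left(120 - 11\right) + 1\right)^{2} = \left(109 + 1\right)^{2} = 110^{2} = 12100$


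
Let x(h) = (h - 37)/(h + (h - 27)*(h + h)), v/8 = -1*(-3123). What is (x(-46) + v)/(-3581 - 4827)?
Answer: -166643197/56081360 ≈ -2.9715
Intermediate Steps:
v = 24984 (v = 8*(-1*(-3123)) = 8*3123 = 24984)
x(h) = (-37 + h)/(h + 2*h*(-27 + h)) (x(h) = (-37 + h)/(h + (-27 + h)*(2*h)) = (-37 + h)/(h + 2*h*(-27 + h)))
(x(-46) + v)/(-3581 - 4827) = ((-37 - 46)/((-46)*(-53 + 2*(-46))) + 24984)/(-3581 - 4827) = (-1/46*(-83)/(-53 - 92) + 24984)/(-8408) = (-1/46*(-83)/(-145) + 24984)*(-1/8408) = (-1/46*(-1/145)*(-83) + 24984)*(-1/8408) = (-83/6670 + 24984)*(-1/8408) = (166643197/6670)*(-1/8408) = -166643197/56081360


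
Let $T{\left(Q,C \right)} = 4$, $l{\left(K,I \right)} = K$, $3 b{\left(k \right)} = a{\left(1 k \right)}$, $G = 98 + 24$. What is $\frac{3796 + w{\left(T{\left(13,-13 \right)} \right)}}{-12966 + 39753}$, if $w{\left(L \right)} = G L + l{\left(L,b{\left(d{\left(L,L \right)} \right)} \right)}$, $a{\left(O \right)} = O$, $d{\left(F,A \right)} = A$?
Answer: $\frac{4288}{26787} \approx 0.16008$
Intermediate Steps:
$G = 122$
$b{\left(k \right)} = \frac{k}{3}$ ($b{\left(k \right)} = \frac{1 k}{3} = \frac{k}{3}$)
$w{\left(L \right)} = 123 L$ ($w{\left(L \right)} = 122 L + L = 123 L$)
$\frac{3796 + w{\left(T{\left(13,-13 \right)} \right)}}{-12966 + 39753} = \frac{3796 + 123 \cdot 4}{-12966 + 39753} = \frac{3796 + 492}{26787} = 4288 \cdot \frac{1}{26787} = \frac{4288}{26787}$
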